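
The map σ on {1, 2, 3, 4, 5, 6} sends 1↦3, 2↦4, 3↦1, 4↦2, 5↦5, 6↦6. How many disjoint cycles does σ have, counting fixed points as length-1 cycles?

4

Cycle decomposition: (1 3) (2 4) (5) (6).
4 cycles.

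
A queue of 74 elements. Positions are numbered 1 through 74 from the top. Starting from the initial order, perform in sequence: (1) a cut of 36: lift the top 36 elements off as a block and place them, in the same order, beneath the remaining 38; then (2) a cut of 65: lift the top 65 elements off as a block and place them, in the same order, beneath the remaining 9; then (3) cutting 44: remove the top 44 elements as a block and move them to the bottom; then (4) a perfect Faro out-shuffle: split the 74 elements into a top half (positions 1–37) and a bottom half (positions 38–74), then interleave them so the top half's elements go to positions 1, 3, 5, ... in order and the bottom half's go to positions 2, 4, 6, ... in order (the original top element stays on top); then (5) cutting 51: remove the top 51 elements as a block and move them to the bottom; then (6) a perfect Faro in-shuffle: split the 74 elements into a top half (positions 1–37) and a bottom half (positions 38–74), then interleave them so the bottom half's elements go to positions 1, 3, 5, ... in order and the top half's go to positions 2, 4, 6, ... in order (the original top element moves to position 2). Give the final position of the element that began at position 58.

67

Track the element from position 58 forward through each operation:
  after op 1 (cut 36): 58 → 22
  after op 2 (cut 65): 22 → 31
  after op 3 (cut 44): 31 → 61
  after op 4 (out-shuffle): 61 → 48
  after op 5 (cut 51): 48 → 71
  after op 6 (in-shuffle): 71 → 67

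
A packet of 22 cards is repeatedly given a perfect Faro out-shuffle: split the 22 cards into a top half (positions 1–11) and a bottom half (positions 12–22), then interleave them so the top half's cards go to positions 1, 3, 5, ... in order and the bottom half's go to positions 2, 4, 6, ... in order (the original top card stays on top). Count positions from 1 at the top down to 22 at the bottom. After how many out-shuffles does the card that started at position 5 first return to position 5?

6

Follow position 5 under repeated out-shuffles:
5 → 9 → 17 → 12 → 2 → 3 → 5
It first returns after 6 out-shuffles.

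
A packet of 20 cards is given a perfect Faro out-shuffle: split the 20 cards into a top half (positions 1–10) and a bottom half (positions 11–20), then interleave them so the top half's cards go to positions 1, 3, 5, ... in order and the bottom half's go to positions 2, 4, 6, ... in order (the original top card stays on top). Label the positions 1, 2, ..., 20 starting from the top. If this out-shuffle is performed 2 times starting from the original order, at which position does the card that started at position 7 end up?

Track the card's position through each out-shuffle:
7 → 13 → 6

6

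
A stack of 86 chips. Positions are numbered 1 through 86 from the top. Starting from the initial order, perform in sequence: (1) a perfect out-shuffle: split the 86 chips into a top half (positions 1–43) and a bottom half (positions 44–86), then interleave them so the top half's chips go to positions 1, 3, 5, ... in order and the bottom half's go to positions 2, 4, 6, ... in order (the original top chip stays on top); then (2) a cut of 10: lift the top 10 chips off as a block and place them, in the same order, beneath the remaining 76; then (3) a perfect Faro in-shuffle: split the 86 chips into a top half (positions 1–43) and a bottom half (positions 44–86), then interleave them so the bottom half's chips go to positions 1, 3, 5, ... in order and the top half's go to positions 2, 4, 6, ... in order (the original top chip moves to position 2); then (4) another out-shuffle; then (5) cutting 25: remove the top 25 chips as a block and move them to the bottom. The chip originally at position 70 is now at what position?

62

Track the chip from position 70 forward through each operation:
  after op 1 (out-shuffle): 70 → 54
  after op 2 (cut 10): 54 → 44
  after op 3 (in-shuffle): 44 → 1
  after op 4 (out-shuffle): 1 → 1
  after op 5 (cut 25): 1 → 62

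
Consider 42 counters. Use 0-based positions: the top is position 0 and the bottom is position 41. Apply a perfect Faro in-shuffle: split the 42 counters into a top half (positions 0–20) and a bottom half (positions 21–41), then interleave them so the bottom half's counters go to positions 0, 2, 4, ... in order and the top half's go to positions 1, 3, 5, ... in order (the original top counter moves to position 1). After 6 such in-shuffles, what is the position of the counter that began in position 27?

28

Track the counter's position through each in-shuffle:
27 → 12 → 25 → 8 → 17 → 35 → 28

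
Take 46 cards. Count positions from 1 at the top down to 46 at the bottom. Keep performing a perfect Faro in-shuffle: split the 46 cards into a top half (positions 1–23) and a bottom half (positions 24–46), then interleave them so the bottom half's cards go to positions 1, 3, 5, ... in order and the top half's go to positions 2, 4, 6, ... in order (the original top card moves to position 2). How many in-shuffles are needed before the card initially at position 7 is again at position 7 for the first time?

23

Follow position 7 under repeated in-shuffles:
7 → 14 → 28 → 9 → 18 → 36 → 25 → 3 → ... → 7 (length 23)
It first returns after 23 in-shuffles.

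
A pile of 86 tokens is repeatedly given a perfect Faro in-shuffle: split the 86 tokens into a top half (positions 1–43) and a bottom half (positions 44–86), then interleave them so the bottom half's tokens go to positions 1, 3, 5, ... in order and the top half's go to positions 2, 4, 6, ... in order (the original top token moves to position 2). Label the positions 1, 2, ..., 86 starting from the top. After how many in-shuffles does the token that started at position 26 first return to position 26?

28

Follow position 26 under repeated in-shuffles:
26 → 52 → 17 → 34 → 68 → 49 → 11 → 22 → ... → 26 (length 28)
It first returns after 28 in-shuffles.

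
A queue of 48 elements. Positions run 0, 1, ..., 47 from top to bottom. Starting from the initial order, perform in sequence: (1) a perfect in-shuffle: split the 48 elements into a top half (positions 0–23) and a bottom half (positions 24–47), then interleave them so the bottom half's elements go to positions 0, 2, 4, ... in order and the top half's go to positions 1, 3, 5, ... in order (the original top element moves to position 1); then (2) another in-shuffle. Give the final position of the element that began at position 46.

Track the element from position 46 forward through each operation:
  after op 1 (in-shuffle): 46 → 44
  after op 2 (in-shuffle): 44 → 40

40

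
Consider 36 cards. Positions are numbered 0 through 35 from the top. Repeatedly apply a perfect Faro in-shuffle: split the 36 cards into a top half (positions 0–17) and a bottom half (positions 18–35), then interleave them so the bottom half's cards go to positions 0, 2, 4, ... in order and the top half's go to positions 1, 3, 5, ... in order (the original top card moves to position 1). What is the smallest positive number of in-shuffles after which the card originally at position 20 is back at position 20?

Follow position 20 under repeated in-shuffles:
20 → 4 → 9 → 19 → 2 → 5 → 11 → 23 → ... → 20 (length 36)
It first returns after 36 in-shuffles.

36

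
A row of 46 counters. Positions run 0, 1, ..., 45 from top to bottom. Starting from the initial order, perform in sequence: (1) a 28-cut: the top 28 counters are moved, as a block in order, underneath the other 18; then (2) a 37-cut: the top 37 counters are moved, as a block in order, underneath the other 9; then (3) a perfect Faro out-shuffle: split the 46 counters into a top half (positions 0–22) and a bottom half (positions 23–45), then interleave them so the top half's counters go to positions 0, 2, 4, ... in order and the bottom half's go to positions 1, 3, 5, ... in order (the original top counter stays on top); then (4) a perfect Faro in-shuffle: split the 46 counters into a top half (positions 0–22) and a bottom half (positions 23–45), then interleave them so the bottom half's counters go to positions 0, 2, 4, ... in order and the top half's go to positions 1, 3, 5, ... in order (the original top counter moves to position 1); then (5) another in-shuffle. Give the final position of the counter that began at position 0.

39

Track the counter from position 0 forward through each operation:
  after op 1 (cut 28): 0 → 18
  after op 2 (cut 37): 18 → 27
  after op 3 (out-shuffle): 27 → 9
  after op 4 (in-shuffle): 9 → 19
  after op 5 (in-shuffle): 19 → 39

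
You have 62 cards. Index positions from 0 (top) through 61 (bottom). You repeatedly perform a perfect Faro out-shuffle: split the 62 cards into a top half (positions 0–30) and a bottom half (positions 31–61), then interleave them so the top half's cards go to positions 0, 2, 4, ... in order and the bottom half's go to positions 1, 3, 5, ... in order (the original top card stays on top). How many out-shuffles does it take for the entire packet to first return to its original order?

The out-shuffle permutes the 62 positions with cycle lengths [1, 1, 60].
Every card is home exactly when every cycle has completed a whole number of laps, i.e. after lcm(1, 60) = 60 out-shuffles.

60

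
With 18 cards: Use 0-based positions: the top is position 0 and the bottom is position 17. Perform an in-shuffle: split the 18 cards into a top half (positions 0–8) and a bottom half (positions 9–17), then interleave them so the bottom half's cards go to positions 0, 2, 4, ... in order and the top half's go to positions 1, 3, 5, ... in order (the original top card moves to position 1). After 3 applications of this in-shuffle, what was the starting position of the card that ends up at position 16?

13

Work backwards from position 16, undoing one in-shuffle at a time:
16 ← 17 ← 8 ← 13
So the card now at position 16 started at position 13.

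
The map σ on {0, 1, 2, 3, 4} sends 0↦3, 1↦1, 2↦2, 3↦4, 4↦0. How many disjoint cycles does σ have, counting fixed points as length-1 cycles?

3

Cycle decomposition: (0 3 4) (1) (2).
3 cycles.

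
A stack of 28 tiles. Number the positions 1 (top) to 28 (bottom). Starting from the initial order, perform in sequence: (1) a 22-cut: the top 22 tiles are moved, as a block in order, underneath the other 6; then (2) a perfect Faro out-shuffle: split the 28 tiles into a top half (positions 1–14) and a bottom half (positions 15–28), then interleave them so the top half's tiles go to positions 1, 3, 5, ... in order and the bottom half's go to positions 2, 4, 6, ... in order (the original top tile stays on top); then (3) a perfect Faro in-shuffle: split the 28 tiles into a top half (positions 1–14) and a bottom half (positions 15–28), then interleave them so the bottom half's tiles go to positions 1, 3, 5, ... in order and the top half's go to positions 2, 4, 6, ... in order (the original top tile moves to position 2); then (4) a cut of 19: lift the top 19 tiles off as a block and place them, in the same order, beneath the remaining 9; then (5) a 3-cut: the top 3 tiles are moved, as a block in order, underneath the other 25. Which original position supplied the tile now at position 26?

Undo the operations in reverse order, starting from position 26:
  undo op 5 (cut 3): 26 ← 1
  undo op 4 (cut 19): 1 ← 20
  undo op 3 (in-shuffle, from top half): 20 ← 10
  undo op 2 (out-shuffle, from bottom half): 10 ← 19
  undo op 1 (cut 22): 19 ← 13
So the tile at position 26 came from original position 13.

13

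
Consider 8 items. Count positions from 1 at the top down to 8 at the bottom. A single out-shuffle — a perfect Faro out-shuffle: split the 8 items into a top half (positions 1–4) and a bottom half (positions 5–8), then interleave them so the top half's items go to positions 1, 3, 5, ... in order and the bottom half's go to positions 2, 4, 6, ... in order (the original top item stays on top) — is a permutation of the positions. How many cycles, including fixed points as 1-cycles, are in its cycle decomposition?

Trace each unvisited position around until it returns:
(1) (2 3 5) (4 7 6) (8)
4 cycles in total.

4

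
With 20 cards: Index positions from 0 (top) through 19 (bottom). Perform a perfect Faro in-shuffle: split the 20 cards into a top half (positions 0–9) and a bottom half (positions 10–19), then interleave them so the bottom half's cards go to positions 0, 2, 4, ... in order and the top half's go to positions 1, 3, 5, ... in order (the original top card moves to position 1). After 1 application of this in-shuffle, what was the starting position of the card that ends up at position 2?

Work backwards from position 2, undoing one in-shuffle at a time:
2 ← 11
So the card now at position 2 started at position 11.

11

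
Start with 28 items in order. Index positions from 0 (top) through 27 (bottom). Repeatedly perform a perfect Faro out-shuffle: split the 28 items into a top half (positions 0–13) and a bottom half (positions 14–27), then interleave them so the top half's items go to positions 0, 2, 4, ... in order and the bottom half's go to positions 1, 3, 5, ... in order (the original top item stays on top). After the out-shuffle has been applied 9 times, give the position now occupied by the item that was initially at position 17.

10

Track the item's position through each out-shuffle:
17 → 7 → 14 → 1 → 2 → 4 → 8 → 16 → 5 → 10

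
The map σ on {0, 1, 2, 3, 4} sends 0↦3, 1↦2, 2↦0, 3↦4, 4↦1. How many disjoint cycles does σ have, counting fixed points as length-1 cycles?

1

Cycle decomposition: (0 3 4 1 2).
1 cycle.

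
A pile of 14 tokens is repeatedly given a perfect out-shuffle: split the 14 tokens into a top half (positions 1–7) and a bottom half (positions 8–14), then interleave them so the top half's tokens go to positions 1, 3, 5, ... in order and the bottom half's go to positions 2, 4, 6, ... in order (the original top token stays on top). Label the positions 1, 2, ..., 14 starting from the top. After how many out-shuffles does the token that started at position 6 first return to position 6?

12

Follow position 6 under repeated out-shuffles:
6 → 11 → 8 → 2 → 3 → 5 → 9 → 4 → 7 → 13 → 12 → 10 → 6
It first returns after 12 out-shuffles.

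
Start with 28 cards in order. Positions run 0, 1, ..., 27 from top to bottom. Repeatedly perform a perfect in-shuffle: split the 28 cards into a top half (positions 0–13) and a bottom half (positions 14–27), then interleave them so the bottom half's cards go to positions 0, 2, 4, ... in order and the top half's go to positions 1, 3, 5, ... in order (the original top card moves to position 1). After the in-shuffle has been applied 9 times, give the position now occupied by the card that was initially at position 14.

Track the card's position through each in-shuffle:
14 → 0 → 1 → 3 → 7 → 15 → 2 → 5 → 11 → 23

23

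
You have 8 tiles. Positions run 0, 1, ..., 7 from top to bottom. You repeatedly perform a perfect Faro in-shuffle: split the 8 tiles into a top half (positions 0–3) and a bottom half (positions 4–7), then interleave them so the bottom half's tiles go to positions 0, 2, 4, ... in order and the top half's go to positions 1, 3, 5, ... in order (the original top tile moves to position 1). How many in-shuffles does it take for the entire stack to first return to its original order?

6

The in-shuffle permutes the 8 positions with cycle lengths [2, 6].
Every tile is home exactly when every cycle has completed a whole number of laps, i.e. after lcm(2, 6) = 6 in-shuffles.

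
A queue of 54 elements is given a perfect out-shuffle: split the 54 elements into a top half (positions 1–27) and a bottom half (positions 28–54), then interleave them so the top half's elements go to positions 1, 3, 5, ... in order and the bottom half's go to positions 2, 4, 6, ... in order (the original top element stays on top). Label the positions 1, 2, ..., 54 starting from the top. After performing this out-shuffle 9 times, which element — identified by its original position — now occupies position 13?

18

Work backwards from position 13, undoing one out-shuffle at a time:
13 ← 7 ← 4 ← 29 ← 15 ← 8 ← 31 ← 16 ← 35 ← 18
So the element now at position 13 started at position 18.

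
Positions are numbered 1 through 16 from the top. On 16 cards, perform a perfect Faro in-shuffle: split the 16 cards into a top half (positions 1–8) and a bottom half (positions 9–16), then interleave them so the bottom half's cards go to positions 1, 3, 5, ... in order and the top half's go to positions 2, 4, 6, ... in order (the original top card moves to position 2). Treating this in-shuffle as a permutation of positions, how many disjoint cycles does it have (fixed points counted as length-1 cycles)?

2

Trace each unvisited position around until it returns:
(1 2 4 8 16 15 13 9) (3 6 12 7 14 11 5 10)
2 cycles in total.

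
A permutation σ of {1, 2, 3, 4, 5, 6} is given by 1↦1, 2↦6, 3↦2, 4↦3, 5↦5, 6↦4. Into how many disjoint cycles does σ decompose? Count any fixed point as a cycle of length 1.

Cycle decomposition: (1) (2 6 4 3) (5).
3 cycles.

3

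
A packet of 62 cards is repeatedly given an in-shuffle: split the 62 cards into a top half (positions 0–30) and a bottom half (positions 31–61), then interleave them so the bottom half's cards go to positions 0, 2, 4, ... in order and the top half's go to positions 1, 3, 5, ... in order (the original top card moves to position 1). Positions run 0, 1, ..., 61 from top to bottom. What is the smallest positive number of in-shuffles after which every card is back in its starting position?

The in-shuffle permutes the 62 positions with cycle lengths [2, 3, 3, 6, 6, 6, 6, 6, 6, 6, 6, 6].
Every card is home exactly when every cycle has completed a whole number of laps, i.e. after lcm(2, 3, 6) = 6 in-shuffles.

6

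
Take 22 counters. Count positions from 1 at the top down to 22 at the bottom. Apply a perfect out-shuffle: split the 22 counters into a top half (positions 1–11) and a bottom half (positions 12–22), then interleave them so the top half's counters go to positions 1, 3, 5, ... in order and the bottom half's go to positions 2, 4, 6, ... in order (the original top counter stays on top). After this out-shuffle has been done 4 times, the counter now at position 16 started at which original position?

Work backwards from position 16, undoing one out-shuffle at a time:
16 ← 19 ← 10 ← 16 ← 19
So the counter now at position 16 started at position 19.

19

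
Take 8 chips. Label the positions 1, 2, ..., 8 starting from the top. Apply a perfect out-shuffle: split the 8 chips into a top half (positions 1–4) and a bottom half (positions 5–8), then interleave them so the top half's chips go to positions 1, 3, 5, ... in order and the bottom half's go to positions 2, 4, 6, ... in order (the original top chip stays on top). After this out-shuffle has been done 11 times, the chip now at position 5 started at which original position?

Work backwards from position 5, undoing one out-shuffle at a time:
5 ← 3 ← 2 ← 5 ← 3 ← 2 ← 5 ← 3 ← 2 ← 5 ← 3 ← 2
So the chip now at position 5 started at position 2.

2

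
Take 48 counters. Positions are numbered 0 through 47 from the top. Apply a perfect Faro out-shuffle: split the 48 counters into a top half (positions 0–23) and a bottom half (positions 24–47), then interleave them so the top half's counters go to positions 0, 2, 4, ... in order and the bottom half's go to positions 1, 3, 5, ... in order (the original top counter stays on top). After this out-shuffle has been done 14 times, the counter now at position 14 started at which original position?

24

Work backwards from position 14, undoing one out-shuffle at a time:
14 ← 7 ← 27 ← 37 ← 42 ← ... ← 24 (14 steps).
So the counter now at position 14 started at position 24.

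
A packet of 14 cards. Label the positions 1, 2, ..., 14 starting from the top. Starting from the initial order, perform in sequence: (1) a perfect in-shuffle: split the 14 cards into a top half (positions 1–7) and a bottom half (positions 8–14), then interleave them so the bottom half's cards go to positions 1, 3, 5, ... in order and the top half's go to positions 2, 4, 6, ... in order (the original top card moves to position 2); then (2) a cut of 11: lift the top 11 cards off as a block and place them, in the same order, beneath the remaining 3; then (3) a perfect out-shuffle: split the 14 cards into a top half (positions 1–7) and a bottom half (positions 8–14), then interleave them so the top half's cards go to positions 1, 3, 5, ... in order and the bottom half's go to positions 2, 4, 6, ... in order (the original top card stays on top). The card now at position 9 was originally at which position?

1

Undo the operations in reverse order, starting from position 9:
  undo op 3 (out-shuffle, from top half): 9 ← 5
  undo op 2 (cut 11): 5 ← 2
  undo op 1 (in-shuffle, from top half): 2 ← 1
So the card at position 9 came from original position 1.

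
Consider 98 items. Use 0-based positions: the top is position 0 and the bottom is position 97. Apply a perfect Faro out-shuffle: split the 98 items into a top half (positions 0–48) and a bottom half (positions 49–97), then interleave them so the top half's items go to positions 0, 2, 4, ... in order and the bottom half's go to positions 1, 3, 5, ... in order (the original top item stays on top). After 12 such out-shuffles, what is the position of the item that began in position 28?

34

Track the item's position through each out-shuffle:
28 → 56 → 15 → 30 → 60 → 23 → 46 → 92 → 87 → 77 → 57 → 17 → 34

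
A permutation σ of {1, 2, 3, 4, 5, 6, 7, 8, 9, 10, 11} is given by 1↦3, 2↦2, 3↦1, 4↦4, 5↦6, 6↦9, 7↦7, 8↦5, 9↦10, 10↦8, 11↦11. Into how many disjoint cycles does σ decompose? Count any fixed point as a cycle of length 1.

6

Cycle decomposition: (1 3) (2) (4) (5 6 9 10 8) (7) (11).
6 cycles.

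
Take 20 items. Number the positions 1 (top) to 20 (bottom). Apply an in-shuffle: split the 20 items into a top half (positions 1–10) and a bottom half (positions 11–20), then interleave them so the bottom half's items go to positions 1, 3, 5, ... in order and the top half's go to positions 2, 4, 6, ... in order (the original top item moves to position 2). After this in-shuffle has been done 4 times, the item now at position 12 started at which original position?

Work backwards from position 12, undoing one in-shuffle at a time:
12 ← 6 ← 3 ← 12 ← 6
So the item now at position 12 started at position 6.

6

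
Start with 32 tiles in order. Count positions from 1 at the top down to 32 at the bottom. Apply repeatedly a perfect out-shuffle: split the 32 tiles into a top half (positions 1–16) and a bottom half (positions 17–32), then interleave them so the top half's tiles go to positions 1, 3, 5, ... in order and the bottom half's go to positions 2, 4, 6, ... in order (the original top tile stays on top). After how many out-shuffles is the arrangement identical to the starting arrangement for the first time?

5

The out-shuffle permutes the 32 positions with cycle lengths [1, 1, 5, 5, 5, 5, 5, 5].
Every tile is home exactly when every cycle has completed a whole number of laps, i.e. after lcm(1, 5) = 5 out-shuffles.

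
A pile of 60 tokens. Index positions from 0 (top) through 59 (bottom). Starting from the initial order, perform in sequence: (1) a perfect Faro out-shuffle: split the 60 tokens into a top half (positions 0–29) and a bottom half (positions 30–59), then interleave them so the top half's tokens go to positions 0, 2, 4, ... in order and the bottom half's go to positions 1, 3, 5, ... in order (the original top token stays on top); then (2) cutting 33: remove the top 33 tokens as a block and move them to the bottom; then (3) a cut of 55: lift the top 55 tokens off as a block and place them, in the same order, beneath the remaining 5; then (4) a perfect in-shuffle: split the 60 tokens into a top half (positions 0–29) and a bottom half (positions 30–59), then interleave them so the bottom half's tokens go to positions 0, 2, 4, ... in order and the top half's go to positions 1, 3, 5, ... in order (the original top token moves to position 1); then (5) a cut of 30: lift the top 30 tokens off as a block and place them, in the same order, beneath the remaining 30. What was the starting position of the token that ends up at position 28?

43

Undo the operations in reverse order, starting from position 28:
  undo op 5 (cut 30): 28 ← 58
  undo op 4 (in-shuffle, from bottom half): 58 ← 59
  undo op 3 (cut 55): 59 ← 54
  undo op 2 (cut 33): 54 ← 27
  undo op 1 (out-shuffle, from bottom half): 27 ← 43
So the token at position 28 came from original position 43.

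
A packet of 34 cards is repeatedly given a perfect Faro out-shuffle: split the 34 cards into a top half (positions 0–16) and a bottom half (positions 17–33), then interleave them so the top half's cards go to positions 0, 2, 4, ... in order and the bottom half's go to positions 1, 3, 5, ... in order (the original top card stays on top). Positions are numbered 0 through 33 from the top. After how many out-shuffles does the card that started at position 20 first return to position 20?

10

Follow position 20 under repeated out-shuffles:
20 → 7 → 14 → 28 → 23 → 13 → 26 → 19 → 5 → 10 → 20
It first returns after 10 out-shuffles.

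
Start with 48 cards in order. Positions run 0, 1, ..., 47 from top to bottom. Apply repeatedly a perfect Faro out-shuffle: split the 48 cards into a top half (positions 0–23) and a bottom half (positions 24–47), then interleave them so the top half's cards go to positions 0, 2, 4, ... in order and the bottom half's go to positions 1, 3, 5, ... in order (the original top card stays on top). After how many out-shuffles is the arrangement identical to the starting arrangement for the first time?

The out-shuffle permutes the 48 positions with cycle lengths [1, 1, 23, 23].
Every card is home exactly when every cycle has completed a whole number of laps, i.e. after lcm(1, 23) = 23 out-shuffles.

23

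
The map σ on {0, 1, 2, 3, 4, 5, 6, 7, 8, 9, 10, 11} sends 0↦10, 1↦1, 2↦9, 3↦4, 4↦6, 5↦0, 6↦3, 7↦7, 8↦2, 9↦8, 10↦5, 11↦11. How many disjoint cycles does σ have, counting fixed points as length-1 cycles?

Cycle decomposition: (0 10 5) (1) (2 9 8) (3 4 6) (7) (11).
6 cycles.

6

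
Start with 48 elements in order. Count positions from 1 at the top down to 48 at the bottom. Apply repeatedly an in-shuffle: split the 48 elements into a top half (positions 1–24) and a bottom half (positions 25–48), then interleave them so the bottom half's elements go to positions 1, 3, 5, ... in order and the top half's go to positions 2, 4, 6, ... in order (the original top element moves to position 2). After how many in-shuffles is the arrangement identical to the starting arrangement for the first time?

21

The in-shuffle permutes the 48 positions with cycle lengths [3, 3, 21, 21].
Every element is home exactly when every cycle has completed a whole number of laps, i.e. after lcm(3, 21) = 21 in-shuffles.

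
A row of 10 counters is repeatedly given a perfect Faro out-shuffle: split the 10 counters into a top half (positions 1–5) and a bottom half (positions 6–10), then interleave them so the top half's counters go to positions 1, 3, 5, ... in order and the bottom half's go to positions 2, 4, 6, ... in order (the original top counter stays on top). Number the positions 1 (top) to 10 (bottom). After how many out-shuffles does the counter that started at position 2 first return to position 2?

Follow position 2 under repeated out-shuffles:
2 → 3 → 5 → 9 → 8 → 6 → 2
It first returns after 6 out-shuffles.

6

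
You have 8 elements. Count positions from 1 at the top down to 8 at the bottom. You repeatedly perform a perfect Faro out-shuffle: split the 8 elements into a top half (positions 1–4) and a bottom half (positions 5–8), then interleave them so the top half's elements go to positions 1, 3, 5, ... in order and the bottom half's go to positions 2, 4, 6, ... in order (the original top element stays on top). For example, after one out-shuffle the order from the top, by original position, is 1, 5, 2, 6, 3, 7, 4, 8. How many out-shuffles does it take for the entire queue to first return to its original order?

The out-shuffle permutes the 8 positions with cycle lengths [1, 1, 3, 3].
Every element is home exactly when every cycle has completed a whole number of laps, i.e. after lcm(1, 3) = 3 out-shuffles.

3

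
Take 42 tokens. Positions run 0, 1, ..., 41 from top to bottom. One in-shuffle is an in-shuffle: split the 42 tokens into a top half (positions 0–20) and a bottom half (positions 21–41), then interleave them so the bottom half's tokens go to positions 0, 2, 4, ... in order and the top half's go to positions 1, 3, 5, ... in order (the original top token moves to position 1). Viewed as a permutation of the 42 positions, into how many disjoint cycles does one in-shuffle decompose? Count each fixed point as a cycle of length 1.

3

Trace each unvisited position around until it returns:
(0 1 3 7 15 31 ... len 14) (2 5 11 23 4 9 ... len 14) (6 13 27 12 25 8 ... len 14)
3 cycles in total.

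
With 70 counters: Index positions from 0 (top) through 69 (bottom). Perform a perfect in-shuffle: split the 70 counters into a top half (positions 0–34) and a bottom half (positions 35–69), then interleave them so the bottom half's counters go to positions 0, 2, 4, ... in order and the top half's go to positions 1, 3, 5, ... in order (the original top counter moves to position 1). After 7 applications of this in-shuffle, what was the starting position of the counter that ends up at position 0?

4

Work backwards from position 0, undoing one in-shuffle at a time:
0 ← 35 ← 17 ← 8 ← 39 ← 19 ← 9 ← 4
So the counter now at position 0 started at position 4.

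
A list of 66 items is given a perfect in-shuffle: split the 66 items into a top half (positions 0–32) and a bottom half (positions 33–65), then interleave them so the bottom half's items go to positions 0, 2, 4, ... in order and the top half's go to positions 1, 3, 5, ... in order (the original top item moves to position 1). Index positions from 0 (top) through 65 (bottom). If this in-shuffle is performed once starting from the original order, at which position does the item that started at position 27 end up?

Track the item's position through each in-shuffle:
27 → 55

55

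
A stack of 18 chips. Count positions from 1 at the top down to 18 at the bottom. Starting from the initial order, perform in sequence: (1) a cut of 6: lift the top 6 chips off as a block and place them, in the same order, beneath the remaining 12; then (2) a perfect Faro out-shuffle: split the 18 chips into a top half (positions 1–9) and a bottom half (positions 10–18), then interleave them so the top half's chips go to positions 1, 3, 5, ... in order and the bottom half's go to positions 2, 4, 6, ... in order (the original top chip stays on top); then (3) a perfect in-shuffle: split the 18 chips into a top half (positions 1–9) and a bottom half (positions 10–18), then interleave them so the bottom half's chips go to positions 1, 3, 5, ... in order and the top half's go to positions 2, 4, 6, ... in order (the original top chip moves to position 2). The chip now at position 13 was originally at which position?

5

Undo the operations in reverse order, starting from position 13:
  undo op 3 (in-shuffle, from bottom half): 13 ← 16
  undo op 2 (out-shuffle, from bottom half): 16 ← 17
  undo op 1 (cut 6): 17 ← 5
So the chip at position 13 came from original position 5.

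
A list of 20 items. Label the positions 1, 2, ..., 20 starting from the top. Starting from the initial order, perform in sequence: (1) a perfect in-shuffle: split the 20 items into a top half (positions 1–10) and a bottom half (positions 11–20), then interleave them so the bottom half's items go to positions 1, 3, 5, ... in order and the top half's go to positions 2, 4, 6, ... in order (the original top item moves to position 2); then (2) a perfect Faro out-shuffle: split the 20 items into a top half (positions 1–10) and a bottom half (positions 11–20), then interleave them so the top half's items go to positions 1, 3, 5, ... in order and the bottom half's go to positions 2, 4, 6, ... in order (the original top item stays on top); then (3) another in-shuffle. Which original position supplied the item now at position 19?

Undo the operations in reverse order, starting from position 19:
  undo op 3 (in-shuffle, from bottom half): 19 ← 20
  undo op 2 (out-shuffle, from bottom half): 20 ← 20
  undo op 1 (in-shuffle, from top half): 20 ← 10
So the item at position 19 came from original position 10.

10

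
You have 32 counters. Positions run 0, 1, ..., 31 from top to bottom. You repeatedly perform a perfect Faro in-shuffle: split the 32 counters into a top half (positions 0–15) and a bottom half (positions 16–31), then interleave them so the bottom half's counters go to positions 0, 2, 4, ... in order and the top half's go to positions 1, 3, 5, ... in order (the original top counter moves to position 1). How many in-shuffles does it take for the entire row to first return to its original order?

The in-shuffle permutes the 32 positions with cycle lengths [2, 10, 10, 10].
Every counter is home exactly when every cycle has completed a whole number of laps, i.e. after lcm(2, 10) = 10 in-shuffles.

10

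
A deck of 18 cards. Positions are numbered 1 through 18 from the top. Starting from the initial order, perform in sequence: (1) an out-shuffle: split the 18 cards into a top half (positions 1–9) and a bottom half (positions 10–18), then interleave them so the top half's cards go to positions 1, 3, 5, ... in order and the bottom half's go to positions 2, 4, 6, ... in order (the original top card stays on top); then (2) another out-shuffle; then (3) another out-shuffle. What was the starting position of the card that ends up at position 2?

16

Undo the operations in reverse order, starting from position 2:
  undo op 3 (out-shuffle, from bottom half): 2 ← 10
  undo op 2 (out-shuffle, from bottom half): 10 ← 14
  undo op 1 (out-shuffle, from bottom half): 14 ← 16
So the card at position 2 came from original position 16.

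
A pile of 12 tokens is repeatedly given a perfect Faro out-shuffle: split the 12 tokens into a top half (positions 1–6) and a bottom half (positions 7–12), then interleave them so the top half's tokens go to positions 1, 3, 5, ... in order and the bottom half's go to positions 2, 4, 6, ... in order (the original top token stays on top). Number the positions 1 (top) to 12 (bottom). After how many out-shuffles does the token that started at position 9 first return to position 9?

10

Follow position 9 under repeated out-shuffles:
9 → 6 → 11 → 10 → 8 → 4 → 7 → 2 → 3 → 5 → 9
It first returns after 10 out-shuffles.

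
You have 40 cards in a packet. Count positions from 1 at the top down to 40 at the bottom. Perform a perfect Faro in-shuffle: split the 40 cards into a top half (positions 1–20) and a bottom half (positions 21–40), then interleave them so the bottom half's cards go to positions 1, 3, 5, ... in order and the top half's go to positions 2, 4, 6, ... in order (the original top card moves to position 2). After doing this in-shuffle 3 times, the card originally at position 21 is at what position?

Track the card's position through each in-shuffle:
21 → 1 → 2 → 4

4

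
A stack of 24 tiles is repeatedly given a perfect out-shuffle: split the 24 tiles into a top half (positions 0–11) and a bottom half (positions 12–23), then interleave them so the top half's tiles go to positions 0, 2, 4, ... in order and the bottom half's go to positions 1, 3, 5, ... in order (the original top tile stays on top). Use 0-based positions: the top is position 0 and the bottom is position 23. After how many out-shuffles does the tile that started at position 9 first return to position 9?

Follow position 9 under repeated out-shuffles:
9 → 18 → 13 → 3 → 6 → 12 → 1 → 2 → 4 → 8 → 16 → 9
It first returns after 11 out-shuffles.

11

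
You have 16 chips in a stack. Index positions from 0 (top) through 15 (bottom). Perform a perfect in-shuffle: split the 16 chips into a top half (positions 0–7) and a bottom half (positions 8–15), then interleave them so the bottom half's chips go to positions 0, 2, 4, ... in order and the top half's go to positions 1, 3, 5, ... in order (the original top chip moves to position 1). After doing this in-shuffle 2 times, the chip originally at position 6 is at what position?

10

Track the chip's position through each in-shuffle:
6 → 13 → 10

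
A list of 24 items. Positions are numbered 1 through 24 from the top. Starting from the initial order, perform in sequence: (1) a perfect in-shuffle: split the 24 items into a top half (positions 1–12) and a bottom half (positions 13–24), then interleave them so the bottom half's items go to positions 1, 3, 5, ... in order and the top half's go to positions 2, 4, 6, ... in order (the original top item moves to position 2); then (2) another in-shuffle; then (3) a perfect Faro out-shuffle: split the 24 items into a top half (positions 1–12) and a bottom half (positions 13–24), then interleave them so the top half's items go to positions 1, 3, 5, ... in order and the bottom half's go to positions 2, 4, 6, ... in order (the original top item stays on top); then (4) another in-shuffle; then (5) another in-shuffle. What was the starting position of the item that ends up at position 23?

Undo the operations in reverse order, starting from position 23:
  undo op 5 (in-shuffle, from bottom half): 23 ← 24
  undo op 4 (in-shuffle, from top half): 24 ← 12
  undo op 3 (out-shuffle, from bottom half): 12 ← 18
  undo op 2 (in-shuffle, from top half): 18 ← 9
  undo op 1 (in-shuffle, from bottom half): 9 ← 17
So the item at position 23 came from original position 17.

17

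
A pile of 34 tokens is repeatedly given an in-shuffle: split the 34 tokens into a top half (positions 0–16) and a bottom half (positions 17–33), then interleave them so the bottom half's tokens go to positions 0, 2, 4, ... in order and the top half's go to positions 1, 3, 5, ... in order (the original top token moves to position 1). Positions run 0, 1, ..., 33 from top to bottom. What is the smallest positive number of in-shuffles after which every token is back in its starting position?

12

The in-shuffle permutes the 34 positions with cycle lengths [3, 3, 4, 12, 12].
Every token is home exactly when every cycle has completed a whole number of laps, i.e. after lcm(3, 4, 12) = 12 in-shuffles.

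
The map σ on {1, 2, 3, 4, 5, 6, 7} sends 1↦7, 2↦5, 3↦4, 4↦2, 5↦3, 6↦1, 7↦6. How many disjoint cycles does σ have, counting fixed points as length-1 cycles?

Cycle decomposition: (1 7 6) (2 5 3 4).
2 cycles.

2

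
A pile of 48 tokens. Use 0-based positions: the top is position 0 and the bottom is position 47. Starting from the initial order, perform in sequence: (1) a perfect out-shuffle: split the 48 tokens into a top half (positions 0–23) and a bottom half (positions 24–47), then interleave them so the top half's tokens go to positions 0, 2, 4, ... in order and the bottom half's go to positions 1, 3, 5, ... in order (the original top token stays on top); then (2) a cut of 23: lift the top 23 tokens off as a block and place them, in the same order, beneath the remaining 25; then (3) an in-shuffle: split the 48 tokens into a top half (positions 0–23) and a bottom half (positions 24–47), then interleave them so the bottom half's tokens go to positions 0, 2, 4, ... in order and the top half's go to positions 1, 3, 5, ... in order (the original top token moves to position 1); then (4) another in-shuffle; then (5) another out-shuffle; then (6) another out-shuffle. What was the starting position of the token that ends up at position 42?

45

Undo the operations in reverse order, starting from position 42:
  undo op 6 (out-shuffle, from top half): 42 ← 21
  undo op 5 (out-shuffle, from bottom half): 21 ← 34
  undo op 4 (in-shuffle, from bottom half): 34 ← 41
  undo op 3 (in-shuffle, from top half): 41 ← 20
  undo op 2 (cut 23): 20 ← 43
  undo op 1 (out-shuffle, from bottom half): 43 ← 45
So the token at position 42 came from original position 45.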